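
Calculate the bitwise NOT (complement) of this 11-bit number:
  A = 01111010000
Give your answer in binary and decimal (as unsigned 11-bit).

Flip each bit (0->1, 1->0):
  01111010000
  10000101111

Answer: 10000101111 (1071)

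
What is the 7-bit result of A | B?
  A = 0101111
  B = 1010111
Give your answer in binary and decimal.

Apply | to each column (1 where either bit is 1):
  0101111
| 1010111
---------
  1111111

Answer: 1111111 (127)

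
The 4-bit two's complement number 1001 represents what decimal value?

MSB is 1, so the value is negative. Find the magnitude:
1. Invert bits:  0110
2. Add 1:        0111  = 7
3. Apply sign:   -7

Answer: -7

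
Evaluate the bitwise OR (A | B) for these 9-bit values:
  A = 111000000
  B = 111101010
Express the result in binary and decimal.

Apply | to each column (1 where either bit is 1):
  111000000
| 111101010
-----------
  111101010

Answer: 111101010 (490)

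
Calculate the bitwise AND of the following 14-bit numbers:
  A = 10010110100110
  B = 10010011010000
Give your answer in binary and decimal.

Apply & to each column (1 only where both bits are 1):
  10010110100110
& 10010011010000
----------------
  10010010000000

Answer: 10010010000000 (9344)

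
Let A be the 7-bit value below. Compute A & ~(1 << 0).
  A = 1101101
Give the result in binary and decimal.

Mask = ~(1 << 0) = 1111110
Bit 0 of A is 1, so AND-ing with the mask clears it to 0.
  1101101
& 1111110
---------
  1101100

Answer: 1101100 (108)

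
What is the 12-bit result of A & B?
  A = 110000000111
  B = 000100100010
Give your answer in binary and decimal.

Apply & to each column (1 only where both bits are 1):
  110000000111
& 000100100010
--------------
  000000000010

Answer: 000000000010 (2)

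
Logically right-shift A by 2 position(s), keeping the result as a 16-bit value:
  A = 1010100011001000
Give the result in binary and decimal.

Logical shift right by 2: drop the bottom 2 bit(s), prepend 2 zero(s) on the left.
  1010100011001000  ->  keep [10101000110010], discard [00], prepend 00
= 0010101000110010

Answer: 0010101000110010 (10802)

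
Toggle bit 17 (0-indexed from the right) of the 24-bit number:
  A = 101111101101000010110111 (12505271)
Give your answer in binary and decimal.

Mask = 1 << 17 = 000000100000000000000000
Bit 17 of A is 1; XOR with the mask flips it to 0.
  101111101101000010110111
^ 000000100000000000000000
--------------------------
  101111001101000010110111

Answer: 101111001101000010110111 (12374199)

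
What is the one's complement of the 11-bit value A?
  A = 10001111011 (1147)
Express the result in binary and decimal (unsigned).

Flip each bit (0->1, 1->0):
  10001111011
  01110000100

Answer: 01110000100 (900)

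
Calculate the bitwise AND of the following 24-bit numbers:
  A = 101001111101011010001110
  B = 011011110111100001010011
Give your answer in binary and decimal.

Apply & to each column (1 only where both bits are 1):
  101001111101011010001110
& 011011110111100001010011
--------------------------
  001001110101000000000010

Answer: 001001110101000000000010 (2576386)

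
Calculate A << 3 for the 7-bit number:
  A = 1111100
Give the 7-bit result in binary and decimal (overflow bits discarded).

Shift left by 3: drop the top 3 bit(s), append 3 zero(s) on the right.
  1111100  ->  discard [111], keep [1100], append 000
= 1100000

Answer: 1100000 (96)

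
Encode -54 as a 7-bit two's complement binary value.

1. Binary of +54:  0110110
2. Invert bits:     1001001
3. Add 1:           1001010

Answer: 1001010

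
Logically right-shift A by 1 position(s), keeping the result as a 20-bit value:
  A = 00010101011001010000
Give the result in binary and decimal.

Logical shift right by 1: drop the bottom 1 bit(s), prepend 1 zero(s) on the left.
  00010101011001010000  ->  keep [0001010101100101000], discard [0], prepend 0
= 00001010101100101000

Answer: 00001010101100101000 (43816)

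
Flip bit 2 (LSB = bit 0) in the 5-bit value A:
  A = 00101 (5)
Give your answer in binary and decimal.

Mask = 1 << 2 = 00100
Bit 2 of A is 1; XOR with the mask flips it to 0.
  00101
^ 00100
-------
  00001

Answer: 00001 (1)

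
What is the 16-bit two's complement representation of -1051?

1. Binary of +1051:  0000010000011011
2. Invert bits:     1111101111100100
3. Add 1:           1111101111100101

Answer: 1111101111100101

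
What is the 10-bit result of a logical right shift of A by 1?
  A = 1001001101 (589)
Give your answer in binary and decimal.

Logical shift right by 1: drop the bottom 1 bit(s), prepend 1 zero(s) on the left.
  1001001101  ->  keep [100100110], discard [1], prepend 0
= 0100100110

Answer: 0100100110 (294)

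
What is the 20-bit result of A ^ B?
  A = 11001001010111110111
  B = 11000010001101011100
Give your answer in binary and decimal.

Apply ^ to each column (1 where bits differ):
  11001001010111110111
^ 11000010001101011100
----------------------
  00001011011010101011

Answer: 00001011011010101011 (46763)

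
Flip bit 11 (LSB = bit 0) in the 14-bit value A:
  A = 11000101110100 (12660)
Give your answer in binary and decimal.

Mask = 1 << 11 = 00100000000000
Bit 11 of A is 0; XOR with the mask flips it to 1.
  11000101110100
^ 00100000000000
----------------
  11100101110100

Answer: 11100101110100 (14708)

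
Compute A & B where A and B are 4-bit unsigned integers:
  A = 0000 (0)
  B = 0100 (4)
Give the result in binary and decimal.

Apply & to each column (1 only where both bits are 1):
  0000
& 0100
------
  0000

Answer: 0000 (0)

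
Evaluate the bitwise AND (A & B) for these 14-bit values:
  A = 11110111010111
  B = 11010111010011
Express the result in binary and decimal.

Apply & to each column (1 only where both bits are 1):
  11110111010111
& 11010111010011
----------------
  11010111010011

Answer: 11010111010011 (13779)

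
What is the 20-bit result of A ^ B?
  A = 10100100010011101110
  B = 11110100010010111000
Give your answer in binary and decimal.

Apply ^ to each column (1 where bits differ):
  10100100010011101110
^ 11110100010010111000
----------------------
  01010000000001010110

Answer: 01010000000001010110 (327766)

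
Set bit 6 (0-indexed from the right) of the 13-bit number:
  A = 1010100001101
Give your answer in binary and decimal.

Mask = 1 << 6 = 0000001000000
Bit 6 of A is 0, so OR-ing with the mask flips it to 1.
  1010100001101
| 0000001000000
---------------
  1010101001101

Answer: 1010101001101 (5453)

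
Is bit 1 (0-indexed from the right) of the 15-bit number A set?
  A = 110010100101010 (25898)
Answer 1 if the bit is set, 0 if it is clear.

Bit 1 is the 2nd from the right.
  110010100101010
               ^
That bit is 1.

Answer: 1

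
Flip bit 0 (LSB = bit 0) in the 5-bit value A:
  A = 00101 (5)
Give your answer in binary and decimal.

Mask = 1 << 0 = 00001
Bit 0 of A is 1; XOR with the mask flips it to 0.
  00101
^ 00001
-------
  00100

Answer: 00100 (4)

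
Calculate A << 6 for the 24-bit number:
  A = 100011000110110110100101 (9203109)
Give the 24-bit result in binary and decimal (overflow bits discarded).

Shift left by 6: drop the top 6 bit(s), append 6 zero(s) on the right.
  100011000110110110100101  ->  discard [100011], keep [000110110110100101], append 000000
= 000110110110100101000000

Answer: 000110110110100101000000 (1796416)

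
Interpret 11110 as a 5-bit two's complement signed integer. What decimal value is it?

MSB is 1, so the value is negative. Find the magnitude:
1. Invert bits:  00001
2. Add 1:        00010  = 2
3. Apply sign:   -2

Answer: -2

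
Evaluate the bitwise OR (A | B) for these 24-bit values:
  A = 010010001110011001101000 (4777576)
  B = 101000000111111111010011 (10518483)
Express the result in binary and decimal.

Apply | to each column (1 where either bit is 1):
  010010001110011001101000
| 101000000111111111010011
--------------------------
  111010001111111111111011

Answer: 111010001111111111111011 (15269883)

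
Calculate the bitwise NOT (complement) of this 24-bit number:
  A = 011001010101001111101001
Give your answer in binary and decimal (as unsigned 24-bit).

Flip each bit (0->1, 1->0):
  011001010101001111101001
  100110101010110000010110

Answer: 100110101010110000010110 (10136598)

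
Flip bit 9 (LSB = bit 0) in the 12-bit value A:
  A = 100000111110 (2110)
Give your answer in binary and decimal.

Mask = 1 << 9 = 001000000000
Bit 9 of A is 0; XOR with the mask flips it to 1.
  100000111110
^ 001000000000
--------------
  101000111110

Answer: 101000111110 (2622)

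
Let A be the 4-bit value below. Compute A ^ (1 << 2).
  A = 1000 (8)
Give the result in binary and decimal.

Mask = 1 << 2 = 0100
Bit 2 of A is 0; XOR with the mask flips it to 1.
  1000
^ 0100
------
  1100

Answer: 1100 (12)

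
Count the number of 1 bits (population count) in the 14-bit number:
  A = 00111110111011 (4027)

00111110111011
1-bits at positions (from bit 0 = LSB): 0, 1, 3, 4, 5, 7, 8, 9, 10, 11
Count = 10

Answer: 10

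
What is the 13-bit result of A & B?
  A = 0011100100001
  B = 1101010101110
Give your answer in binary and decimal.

Apply & to each column (1 only where both bits are 1):
  0011100100001
& 1101010101110
---------------
  0001000100000

Answer: 0001000100000 (544)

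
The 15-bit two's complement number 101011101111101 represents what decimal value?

MSB is 1, so the value is negative. Find the magnitude:
1. Invert bits:  010100010000010
2. Add 1:        010100010000011  = 10371
3. Apply sign:   -10371

Answer: -10371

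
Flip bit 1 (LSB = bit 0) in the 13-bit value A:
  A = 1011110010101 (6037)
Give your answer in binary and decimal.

Mask = 1 << 1 = 0000000000010
Bit 1 of A is 0; XOR with the mask flips it to 1.
  1011110010101
^ 0000000000010
---------------
  1011110010111

Answer: 1011110010111 (6039)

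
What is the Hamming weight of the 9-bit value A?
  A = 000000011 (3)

000000011
1-bits at positions (from bit 0 = LSB): 0, 1
Count = 2

Answer: 2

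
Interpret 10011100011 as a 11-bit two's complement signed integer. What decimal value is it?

MSB is 1, so the value is negative. Find the magnitude:
1. Invert bits:  01100011100
2. Add 1:        01100011101  = 797
3. Apply sign:   -797

Answer: -797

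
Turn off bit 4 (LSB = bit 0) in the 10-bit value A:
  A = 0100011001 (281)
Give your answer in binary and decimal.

Mask = ~(1 << 4) = 1111101111
Bit 4 of A is 1, so AND-ing with the mask clears it to 0.
  0100011001
& 1111101111
------------
  0100001001

Answer: 0100001001 (265)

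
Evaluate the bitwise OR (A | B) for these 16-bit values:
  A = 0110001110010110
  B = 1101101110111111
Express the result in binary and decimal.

Apply | to each column (1 where either bit is 1):
  0110001110010110
| 1101101110111111
------------------
  1111101110111111

Answer: 1111101110111111 (64447)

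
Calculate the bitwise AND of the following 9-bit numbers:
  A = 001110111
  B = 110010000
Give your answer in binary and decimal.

Apply & to each column (1 only where both bits are 1):
  001110111
& 110010000
-----------
  000010000

Answer: 000010000 (16)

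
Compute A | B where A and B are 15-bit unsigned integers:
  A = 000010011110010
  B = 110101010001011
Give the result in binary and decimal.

Apply | to each column (1 where either bit is 1):
  000010011110010
| 110101010001011
-----------------
  110111011111011

Answer: 110111011111011 (28411)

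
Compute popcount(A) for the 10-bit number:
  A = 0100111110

0100111110
1-bits at positions (from bit 0 = LSB): 1, 2, 3, 4, 5, 8
Count = 6

Answer: 6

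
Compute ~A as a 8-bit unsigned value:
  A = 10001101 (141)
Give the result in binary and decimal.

Flip each bit (0->1, 1->0):
  10001101
  01110010

Answer: 01110010 (114)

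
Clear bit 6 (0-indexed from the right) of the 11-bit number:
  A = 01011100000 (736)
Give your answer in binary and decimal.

Mask = ~(1 << 6) = 11110111111
Bit 6 of A is 1, so AND-ing with the mask clears it to 0.
  01011100000
& 11110111111
-------------
  01010100000

Answer: 01010100000 (672)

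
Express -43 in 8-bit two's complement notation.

1. Binary of +43:  00101011
2. Invert bits:     11010100
3. Add 1:           11010101

Answer: 11010101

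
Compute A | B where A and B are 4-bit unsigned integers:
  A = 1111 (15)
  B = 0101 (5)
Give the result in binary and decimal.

Apply | to each column (1 where either bit is 1):
  1111
| 0101
------
  1111

Answer: 1111 (15)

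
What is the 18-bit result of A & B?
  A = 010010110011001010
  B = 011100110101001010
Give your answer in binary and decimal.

Apply & to each column (1 only where both bits are 1):
  010010110011001010
& 011100110101001010
--------------------
  010000110001001010

Answer: 010000110001001010 (68682)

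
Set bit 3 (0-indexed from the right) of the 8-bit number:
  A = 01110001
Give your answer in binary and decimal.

Mask = 1 << 3 = 00001000
Bit 3 of A is 0, so OR-ing with the mask flips it to 1.
  01110001
| 00001000
----------
  01111001

Answer: 01111001 (121)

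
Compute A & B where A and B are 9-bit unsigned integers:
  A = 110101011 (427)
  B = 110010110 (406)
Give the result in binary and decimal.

Apply & to each column (1 only where both bits are 1):
  110101011
& 110010110
-----------
  110000010

Answer: 110000010 (386)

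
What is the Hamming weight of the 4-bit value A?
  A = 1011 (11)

1011
1-bits at positions (from bit 0 = LSB): 0, 1, 3
Count = 3

Answer: 3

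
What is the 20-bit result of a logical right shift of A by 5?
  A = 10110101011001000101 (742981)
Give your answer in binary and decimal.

Logical shift right by 5: drop the bottom 5 bit(s), prepend 5 zero(s) on the left.
  10110101011001000101  ->  keep [101101010110010], discard [00101], prepend 00000
= 00000101101010110010

Answer: 00000101101010110010 (23218)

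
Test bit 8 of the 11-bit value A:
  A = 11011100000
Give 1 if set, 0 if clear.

Bit 8 is the 9th from the right.
  11011100000
    ^
That bit is 0.

Answer: 0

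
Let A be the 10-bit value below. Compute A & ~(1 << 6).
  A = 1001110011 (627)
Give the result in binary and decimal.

Mask = ~(1 << 6) = 1110111111
Bit 6 of A is 1, so AND-ing with the mask clears it to 0.
  1001110011
& 1110111111
------------
  1000110011

Answer: 1000110011 (563)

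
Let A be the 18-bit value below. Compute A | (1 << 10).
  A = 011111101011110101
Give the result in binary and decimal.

Mask = 1 << 10 = 000000010000000000
Bit 10 of A is 0, so OR-ing with the mask flips it to 1.
  011111101011110101
| 000000010000000000
--------------------
  011111111011110101

Answer: 011111111011110101 (130805)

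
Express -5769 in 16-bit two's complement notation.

1. Binary of +5769:  0001011010001001
2. Invert bits:     1110100101110110
3. Add 1:           1110100101110111

Answer: 1110100101110111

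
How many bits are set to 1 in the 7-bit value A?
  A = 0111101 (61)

0111101
1-bits at positions (from bit 0 = LSB): 0, 2, 3, 4, 5
Count = 5

Answer: 5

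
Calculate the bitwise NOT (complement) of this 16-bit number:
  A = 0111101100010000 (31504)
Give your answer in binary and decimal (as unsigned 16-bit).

Flip each bit (0->1, 1->0):
  0111101100010000
  1000010011101111

Answer: 1000010011101111 (34031)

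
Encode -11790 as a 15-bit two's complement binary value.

1. Binary of +11790:  010111000001110
2. Invert bits:     101000111110001
3. Add 1:           101000111110010

Answer: 101000111110010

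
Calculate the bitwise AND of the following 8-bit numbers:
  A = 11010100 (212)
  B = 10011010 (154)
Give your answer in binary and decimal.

Apply & to each column (1 only where both bits are 1):
  11010100
& 10011010
----------
  10010000

Answer: 10010000 (144)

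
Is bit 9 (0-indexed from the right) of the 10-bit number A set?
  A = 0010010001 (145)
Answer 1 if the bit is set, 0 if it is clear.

Bit 9 is the 10th from the right.
  0010010001
  ^
That bit is 0.

Answer: 0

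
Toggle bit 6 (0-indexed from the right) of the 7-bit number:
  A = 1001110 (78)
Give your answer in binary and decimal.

Mask = 1 << 6 = 1000000
Bit 6 of A is 1; XOR with the mask flips it to 0.
  1001110
^ 1000000
---------
  0001110

Answer: 0001110 (14)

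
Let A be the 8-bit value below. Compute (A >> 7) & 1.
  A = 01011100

Bit 7 is the 8th from the right.
  01011100
  ^
That bit is 0.

Answer: 0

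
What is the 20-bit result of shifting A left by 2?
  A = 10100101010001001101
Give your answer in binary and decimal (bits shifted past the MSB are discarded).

Shift left by 2: drop the top 2 bit(s), append 2 zero(s) on the right.
  10100101010001001101  ->  discard [10], keep [100101010001001101], append 00
= 10010101000100110100

Answer: 10010101000100110100 (610612)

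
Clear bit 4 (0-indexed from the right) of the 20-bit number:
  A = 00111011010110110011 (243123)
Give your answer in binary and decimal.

Mask = ~(1 << 4) = 11111111111111101111
Bit 4 of A is 1, so AND-ing with the mask clears it to 0.
  00111011010110110011
& 11111111111111101111
----------------------
  00111011010110100011

Answer: 00111011010110100011 (243107)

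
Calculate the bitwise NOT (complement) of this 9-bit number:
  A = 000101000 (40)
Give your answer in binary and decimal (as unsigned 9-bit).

Flip each bit (0->1, 1->0):
  000101000
  111010111

Answer: 111010111 (471)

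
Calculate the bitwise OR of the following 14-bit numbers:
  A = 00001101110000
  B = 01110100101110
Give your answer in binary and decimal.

Apply | to each column (1 where either bit is 1):
  00001101110000
| 01110100101110
----------------
  01111101111110

Answer: 01111101111110 (8062)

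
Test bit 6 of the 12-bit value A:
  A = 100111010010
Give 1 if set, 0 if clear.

Bit 6 is the 7th from the right.
  100111010010
       ^
That bit is 1.

Answer: 1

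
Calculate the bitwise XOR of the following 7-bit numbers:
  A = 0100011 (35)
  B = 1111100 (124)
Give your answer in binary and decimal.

Apply ^ to each column (1 where bits differ):
  0100011
^ 1111100
---------
  1011111

Answer: 1011111 (95)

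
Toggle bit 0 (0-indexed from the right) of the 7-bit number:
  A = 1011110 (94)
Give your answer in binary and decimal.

Mask = 1 << 0 = 0000001
Bit 0 of A is 0; XOR with the mask flips it to 1.
  1011110
^ 0000001
---------
  1011111

Answer: 1011111 (95)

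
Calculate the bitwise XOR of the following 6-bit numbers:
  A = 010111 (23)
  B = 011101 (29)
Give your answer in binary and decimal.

Apply ^ to each column (1 where bits differ):
  010111
^ 011101
--------
  001010

Answer: 001010 (10)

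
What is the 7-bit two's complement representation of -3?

1. Binary of +3:  0000011
2. Invert bits:     1111100
3. Add 1:           1111101

Answer: 1111101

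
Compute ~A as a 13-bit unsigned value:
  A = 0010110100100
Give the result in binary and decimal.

Flip each bit (0->1, 1->0):
  0010110100100
  1101001011011

Answer: 1101001011011 (6747)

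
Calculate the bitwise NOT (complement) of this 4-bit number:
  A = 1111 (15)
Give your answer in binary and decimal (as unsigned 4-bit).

Flip each bit (0->1, 1->0):
  1111
  0000

Answer: 0000 (0)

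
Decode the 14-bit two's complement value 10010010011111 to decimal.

MSB is 1, so the value is negative. Find the magnitude:
1. Invert bits:  01101101100000
2. Add 1:        01101101100001  = 7009
3. Apply sign:   -7009

Answer: -7009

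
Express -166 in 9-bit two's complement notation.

1. Binary of +166:  010100110
2. Invert bits:     101011001
3. Add 1:           101011010

Answer: 101011010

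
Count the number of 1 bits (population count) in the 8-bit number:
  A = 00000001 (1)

00000001
1-bits at positions (from bit 0 = LSB): 0
Count = 1

Answer: 1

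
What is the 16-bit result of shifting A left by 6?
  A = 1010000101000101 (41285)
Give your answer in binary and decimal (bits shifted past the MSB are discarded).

Shift left by 6: drop the top 6 bit(s), append 6 zero(s) on the right.
  1010000101000101  ->  discard [101000], keep [0101000101], append 000000
= 0101000101000000

Answer: 0101000101000000 (20800)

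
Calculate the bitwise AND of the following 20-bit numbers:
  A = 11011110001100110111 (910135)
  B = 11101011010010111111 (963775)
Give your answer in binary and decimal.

Apply & to each column (1 only where both bits are 1):
  11011110001100110111
& 11101011010010111111
----------------------
  11001010000000110111

Answer: 11001010000000110111 (827447)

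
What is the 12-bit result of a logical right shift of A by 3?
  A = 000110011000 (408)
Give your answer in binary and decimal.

Logical shift right by 3: drop the bottom 3 bit(s), prepend 3 zero(s) on the left.
  000110011000  ->  keep [000110011], discard [000], prepend 000
= 000000110011

Answer: 000000110011 (51)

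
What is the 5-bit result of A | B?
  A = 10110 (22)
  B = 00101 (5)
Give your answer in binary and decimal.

Apply | to each column (1 where either bit is 1):
  10110
| 00101
-------
  10111

Answer: 10111 (23)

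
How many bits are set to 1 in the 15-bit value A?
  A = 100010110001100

100010110001100
1-bits at positions (from bit 0 = LSB): 2, 3, 7, 8, 10, 14
Count = 6

Answer: 6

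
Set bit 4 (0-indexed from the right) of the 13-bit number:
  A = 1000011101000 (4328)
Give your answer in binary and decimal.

Mask = 1 << 4 = 0000000010000
Bit 4 of A is 0, so OR-ing with the mask flips it to 1.
  1000011101000
| 0000000010000
---------------
  1000011111000

Answer: 1000011111000 (4344)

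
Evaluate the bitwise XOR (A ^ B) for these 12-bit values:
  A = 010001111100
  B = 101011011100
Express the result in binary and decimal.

Apply ^ to each column (1 where bits differ):
  010001111100
^ 101011011100
--------------
  111010100000

Answer: 111010100000 (3744)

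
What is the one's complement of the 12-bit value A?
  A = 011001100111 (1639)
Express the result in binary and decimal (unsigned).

Flip each bit (0->1, 1->0):
  011001100111
  100110011000

Answer: 100110011000 (2456)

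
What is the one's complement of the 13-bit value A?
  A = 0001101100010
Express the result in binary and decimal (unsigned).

Flip each bit (0->1, 1->0):
  0001101100010
  1110010011101

Answer: 1110010011101 (7325)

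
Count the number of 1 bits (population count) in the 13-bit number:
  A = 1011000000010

1011000000010
1-bits at positions (from bit 0 = LSB): 1, 9, 10, 12
Count = 4

Answer: 4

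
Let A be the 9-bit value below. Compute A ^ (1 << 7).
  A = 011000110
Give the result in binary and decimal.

Mask = 1 << 7 = 010000000
Bit 7 of A is 1; XOR with the mask flips it to 0.
  011000110
^ 010000000
-----------
  001000110

Answer: 001000110 (70)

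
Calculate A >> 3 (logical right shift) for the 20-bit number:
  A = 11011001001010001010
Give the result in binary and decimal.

Logical shift right by 3: drop the bottom 3 bit(s), prepend 3 zero(s) on the left.
  11011001001010001010  ->  keep [11011001001010001], discard [010], prepend 000
= 00011011001001010001

Answer: 00011011001001010001 (111185)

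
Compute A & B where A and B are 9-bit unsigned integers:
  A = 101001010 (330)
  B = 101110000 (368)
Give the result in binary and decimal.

Apply & to each column (1 only where both bits are 1):
  101001010
& 101110000
-----------
  101000000

Answer: 101000000 (320)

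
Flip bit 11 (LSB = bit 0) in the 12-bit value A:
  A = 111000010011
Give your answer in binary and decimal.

Mask = 1 << 11 = 100000000000
Bit 11 of A is 1; XOR with the mask flips it to 0.
  111000010011
^ 100000000000
--------------
  011000010011

Answer: 011000010011 (1555)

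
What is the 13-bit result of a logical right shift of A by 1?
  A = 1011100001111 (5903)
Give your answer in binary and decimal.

Logical shift right by 1: drop the bottom 1 bit(s), prepend 1 zero(s) on the left.
  1011100001111  ->  keep [101110000111], discard [1], prepend 0
= 0101110000111

Answer: 0101110000111 (2951)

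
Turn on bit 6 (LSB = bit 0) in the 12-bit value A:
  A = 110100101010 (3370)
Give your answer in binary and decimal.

Mask = 1 << 6 = 000001000000
Bit 6 of A is 0, so OR-ing with the mask flips it to 1.
  110100101010
| 000001000000
--------------
  110101101010

Answer: 110101101010 (3434)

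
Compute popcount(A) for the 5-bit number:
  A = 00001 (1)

00001
1-bits at positions (from bit 0 = LSB): 0
Count = 1

Answer: 1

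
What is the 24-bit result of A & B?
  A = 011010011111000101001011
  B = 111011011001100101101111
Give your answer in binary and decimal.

Apply & to each column (1 only where both bits are 1):
  011010011111000101001011
& 111011011001100101101111
--------------------------
  011010011001000101001011

Answer: 011010011001000101001011 (6918475)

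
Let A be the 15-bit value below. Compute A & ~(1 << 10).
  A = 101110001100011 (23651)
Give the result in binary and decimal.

Mask = ~(1 << 10) = 111101111111111
Bit 10 of A is 1, so AND-ing with the mask clears it to 0.
  101110001100011
& 111101111111111
-----------------
  101100001100011

Answer: 101100001100011 (22627)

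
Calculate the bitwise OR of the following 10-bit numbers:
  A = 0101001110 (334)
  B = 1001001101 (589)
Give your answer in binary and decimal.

Apply | to each column (1 where either bit is 1):
  0101001110
| 1001001101
------------
  1101001111

Answer: 1101001111 (847)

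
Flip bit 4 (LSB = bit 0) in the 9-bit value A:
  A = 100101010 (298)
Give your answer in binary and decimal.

Mask = 1 << 4 = 000010000
Bit 4 of A is 0; XOR with the mask flips it to 1.
  100101010
^ 000010000
-----------
  100111010

Answer: 100111010 (314)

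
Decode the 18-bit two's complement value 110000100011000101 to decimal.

MSB is 1, so the value is negative. Find the magnitude:
1. Invert bits:  001111011100111010
2. Add 1:        001111011100111011  = 63291
3. Apply sign:   -63291

Answer: -63291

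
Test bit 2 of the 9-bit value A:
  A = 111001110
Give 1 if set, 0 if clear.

Bit 2 is the 3rd from the right.
  111001110
        ^
That bit is 1.

Answer: 1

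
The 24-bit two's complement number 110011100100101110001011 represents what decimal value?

MSB is 1, so the value is negative. Find the magnitude:
1. Invert bits:  001100011011010001110100
2. Add 1:        001100011011010001110101  = 3257461
3. Apply sign:   -3257461

Answer: -3257461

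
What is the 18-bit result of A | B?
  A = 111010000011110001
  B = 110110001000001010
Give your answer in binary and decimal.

Apply | to each column (1 where either bit is 1):
  111010000011110001
| 110110001000001010
--------------------
  111110001011111011

Answer: 111110001011111011 (254715)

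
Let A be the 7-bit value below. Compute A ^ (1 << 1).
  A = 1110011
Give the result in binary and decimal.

Mask = 1 << 1 = 0000010
Bit 1 of A is 1; XOR with the mask flips it to 0.
  1110011
^ 0000010
---------
  1110001

Answer: 1110001 (113)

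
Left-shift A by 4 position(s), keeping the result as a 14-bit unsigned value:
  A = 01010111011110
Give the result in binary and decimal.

Shift left by 4: drop the top 4 bit(s), append 4 zero(s) on the right.
  01010111011110  ->  discard [0101], keep [0111011110], append 0000
= 01110111100000

Answer: 01110111100000 (7648)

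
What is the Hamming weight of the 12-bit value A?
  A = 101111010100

101111010100
1-bits at positions (from bit 0 = LSB): 2, 4, 6, 7, 8, 9, 11
Count = 7

Answer: 7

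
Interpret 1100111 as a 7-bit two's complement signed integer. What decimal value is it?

MSB is 1, so the value is negative. Find the magnitude:
1. Invert bits:  0011000
2. Add 1:        0011001  = 25
3. Apply sign:   -25

Answer: -25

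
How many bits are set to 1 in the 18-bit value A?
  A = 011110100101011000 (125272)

011110100101011000
1-bits at positions (from bit 0 = LSB): 3, 4, 6, 8, 11, 13, 14, 15, 16
Count = 9

Answer: 9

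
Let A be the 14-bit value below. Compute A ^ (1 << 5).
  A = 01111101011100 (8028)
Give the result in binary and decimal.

Mask = 1 << 5 = 00000000100000
Bit 5 of A is 0; XOR with the mask flips it to 1.
  01111101011100
^ 00000000100000
----------------
  01111101111100

Answer: 01111101111100 (8060)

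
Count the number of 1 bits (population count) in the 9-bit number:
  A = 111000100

111000100
1-bits at positions (from bit 0 = LSB): 2, 6, 7, 8
Count = 4

Answer: 4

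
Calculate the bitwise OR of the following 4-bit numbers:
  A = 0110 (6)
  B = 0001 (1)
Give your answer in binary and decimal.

Apply | to each column (1 where either bit is 1):
  0110
| 0001
------
  0111

Answer: 0111 (7)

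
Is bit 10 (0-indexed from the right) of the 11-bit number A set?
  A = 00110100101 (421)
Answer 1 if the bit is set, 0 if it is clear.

Bit 10 is the 11th from the right.
  00110100101
  ^
That bit is 0.

Answer: 0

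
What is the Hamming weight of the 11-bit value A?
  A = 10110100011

10110100011
1-bits at positions (from bit 0 = LSB): 0, 1, 5, 7, 8, 10
Count = 6

Answer: 6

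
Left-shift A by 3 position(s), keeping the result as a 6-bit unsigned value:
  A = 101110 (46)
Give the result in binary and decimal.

Shift left by 3: drop the top 3 bit(s), append 3 zero(s) on the right.
  101110  ->  discard [101], keep [110], append 000
= 110000

Answer: 110000 (48)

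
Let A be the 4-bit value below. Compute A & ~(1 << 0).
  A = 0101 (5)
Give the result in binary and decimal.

Mask = ~(1 << 0) = 1110
Bit 0 of A is 1, so AND-ing with the mask clears it to 0.
  0101
& 1110
------
  0100

Answer: 0100 (4)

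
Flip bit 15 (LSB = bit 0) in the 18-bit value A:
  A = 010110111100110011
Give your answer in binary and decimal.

Mask = 1 << 15 = 001000000000000000
Bit 15 of A is 0; XOR with the mask flips it to 1.
  010110111100110011
^ 001000000000000000
--------------------
  011110111100110011

Answer: 011110111100110011 (126771)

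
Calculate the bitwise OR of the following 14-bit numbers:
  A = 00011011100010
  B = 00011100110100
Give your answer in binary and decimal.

Apply | to each column (1 where either bit is 1):
  00011011100010
| 00011100110100
----------------
  00011111110110

Answer: 00011111110110 (2038)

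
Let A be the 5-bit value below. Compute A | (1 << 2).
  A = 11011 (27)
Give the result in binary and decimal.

Mask = 1 << 2 = 00100
Bit 2 of A is 0, so OR-ing with the mask flips it to 1.
  11011
| 00100
-------
  11111

Answer: 11111 (31)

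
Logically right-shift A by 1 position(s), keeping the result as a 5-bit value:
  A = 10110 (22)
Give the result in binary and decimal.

Logical shift right by 1: drop the bottom 1 bit(s), prepend 1 zero(s) on the left.
  10110  ->  keep [1011], discard [0], prepend 0
= 01011

Answer: 01011 (11)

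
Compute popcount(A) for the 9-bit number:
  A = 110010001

110010001
1-bits at positions (from bit 0 = LSB): 0, 4, 7, 8
Count = 4

Answer: 4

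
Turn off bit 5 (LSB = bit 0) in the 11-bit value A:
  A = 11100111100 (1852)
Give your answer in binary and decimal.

Mask = ~(1 << 5) = 11111011111
Bit 5 of A is 1, so AND-ing with the mask clears it to 0.
  11100111100
& 11111011111
-------------
  11100011100

Answer: 11100011100 (1820)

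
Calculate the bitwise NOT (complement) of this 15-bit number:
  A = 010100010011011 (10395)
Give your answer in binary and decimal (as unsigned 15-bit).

Flip each bit (0->1, 1->0):
  010100010011011
  101011101100100

Answer: 101011101100100 (22372)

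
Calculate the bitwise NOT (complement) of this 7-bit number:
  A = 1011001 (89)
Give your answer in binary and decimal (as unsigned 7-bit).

Flip each bit (0->1, 1->0):
  1011001
  0100110

Answer: 0100110 (38)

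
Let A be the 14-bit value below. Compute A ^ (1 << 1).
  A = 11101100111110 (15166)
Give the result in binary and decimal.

Mask = 1 << 1 = 00000000000010
Bit 1 of A is 1; XOR with the mask flips it to 0.
  11101100111110
^ 00000000000010
----------------
  11101100111100

Answer: 11101100111100 (15164)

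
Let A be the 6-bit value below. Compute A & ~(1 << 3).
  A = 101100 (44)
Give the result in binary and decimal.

Mask = ~(1 << 3) = 110111
Bit 3 of A is 1, so AND-ing with the mask clears it to 0.
  101100
& 110111
--------
  100100

Answer: 100100 (36)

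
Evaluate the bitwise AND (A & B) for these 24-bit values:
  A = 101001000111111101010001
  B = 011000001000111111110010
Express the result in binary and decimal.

Apply & to each column (1 only where both bits are 1):
  101001000111111101010001
& 011000001000111111110010
--------------------------
  001000000000111101010000

Answer: 001000000000111101010000 (2101072)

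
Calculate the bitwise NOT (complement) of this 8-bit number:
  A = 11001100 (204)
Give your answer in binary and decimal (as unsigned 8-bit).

Flip each bit (0->1, 1->0):
  11001100
  00110011

Answer: 00110011 (51)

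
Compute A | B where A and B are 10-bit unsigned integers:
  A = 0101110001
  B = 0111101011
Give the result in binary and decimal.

Apply | to each column (1 where either bit is 1):
  0101110001
| 0111101011
------------
  0111111011

Answer: 0111111011 (507)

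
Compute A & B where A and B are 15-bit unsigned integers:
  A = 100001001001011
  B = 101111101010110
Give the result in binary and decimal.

Apply & to each column (1 only where both bits are 1):
  100001001001011
& 101111101010110
-----------------
  100001001000010

Answer: 100001001000010 (16962)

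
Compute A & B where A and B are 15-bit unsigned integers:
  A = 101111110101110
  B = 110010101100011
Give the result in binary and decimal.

Apply & to each column (1 only where both bits are 1):
  101111110101110
& 110010101100011
-----------------
  100010100100010

Answer: 100010100100010 (17698)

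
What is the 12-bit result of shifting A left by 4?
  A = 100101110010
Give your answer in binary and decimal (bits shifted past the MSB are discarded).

Shift left by 4: drop the top 4 bit(s), append 4 zero(s) on the right.
  100101110010  ->  discard [1001], keep [01110010], append 0000
= 011100100000

Answer: 011100100000 (1824)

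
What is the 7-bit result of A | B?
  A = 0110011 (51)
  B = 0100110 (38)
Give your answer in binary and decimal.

Apply | to each column (1 where either bit is 1):
  0110011
| 0100110
---------
  0110111

Answer: 0110111 (55)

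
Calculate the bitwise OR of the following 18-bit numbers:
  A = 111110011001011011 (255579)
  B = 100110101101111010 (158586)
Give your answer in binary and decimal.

Apply | to each column (1 where either bit is 1):
  111110011001011011
| 100110101101111010
--------------------
  111110111101111011

Answer: 111110111101111011 (257915)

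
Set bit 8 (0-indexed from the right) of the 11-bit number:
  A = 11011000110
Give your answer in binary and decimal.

Mask = 1 << 8 = 00100000000
Bit 8 of A is 0, so OR-ing with the mask flips it to 1.
  11011000110
| 00100000000
-------------
  11111000110

Answer: 11111000110 (1990)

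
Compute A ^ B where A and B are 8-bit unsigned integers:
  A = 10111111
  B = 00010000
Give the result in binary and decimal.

Apply ^ to each column (1 where bits differ):
  10111111
^ 00010000
----------
  10101111

Answer: 10101111 (175)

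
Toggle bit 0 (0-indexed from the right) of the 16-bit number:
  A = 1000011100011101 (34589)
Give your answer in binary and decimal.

Mask = 1 << 0 = 0000000000000001
Bit 0 of A is 1; XOR with the mask flips it to 0.
  1000011100011101
^ 0000000000000001
------------------
  1000011100011100

Answer: 1000011100011100 (34588)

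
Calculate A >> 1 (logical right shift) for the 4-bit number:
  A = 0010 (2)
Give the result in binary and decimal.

Logical shift right by 1: drop the bottom 1 bit(s), prepend 1 zero(s) on the left.
  0010  ->  keep [001], discard [0], prepend 0
= 0001

Answer: 0001 (1)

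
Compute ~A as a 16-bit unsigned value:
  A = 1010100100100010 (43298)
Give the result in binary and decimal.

Flip each bit (0->1, 1->0):
  1010100100100010
  0101011011011101

Answer: 0101011011011101 (22237)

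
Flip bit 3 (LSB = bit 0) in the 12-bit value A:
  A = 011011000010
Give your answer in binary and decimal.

Mask = 1 << 3 = 000000001000
Bit 3 of A is 0; XOR with the mask flips it to 1.
  011011000010
^ 000000001000
--------------
  011011001010

Answer: 011011001010 (1738)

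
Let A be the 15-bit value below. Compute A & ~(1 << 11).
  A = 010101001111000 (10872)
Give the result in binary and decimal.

Mask = ~(1 << 11) = 111011111111111
Bit 11 of A is 1, so AND-ing with the mask clears it to 0.
  010101001111000
& 111011111111111
-----------------
  010001001111000

Answer: 010001001111000 (8824)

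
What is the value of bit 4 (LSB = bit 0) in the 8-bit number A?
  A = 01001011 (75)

Bit 4 is the 5th from the right.
  01001011
     ^
That bit is 0.

Answer: 0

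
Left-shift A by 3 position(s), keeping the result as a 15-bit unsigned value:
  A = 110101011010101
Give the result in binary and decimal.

Shift left by 3: drop the top 3 bit(s), append 3 zero(s) on the right.
  110101011010101  ->  discard [110], keep [101011010101], append 000
= 101011010101000

Answer: 101011010101000 (22184)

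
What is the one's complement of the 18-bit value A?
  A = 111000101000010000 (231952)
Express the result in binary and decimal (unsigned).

Flip each bit (0->1, 1->0):
  111000101000010000
  000111010111101111

Answer: 000111010111101111 (30191)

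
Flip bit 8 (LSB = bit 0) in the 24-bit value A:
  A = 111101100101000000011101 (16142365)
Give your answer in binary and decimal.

Mask = 1 << 8 = 000000000000000100000000
Bit 8 of A is 0; XOR with the mask flips it to 1.
  111101100101000000011101
^ 000000000000000100000000
--------------------------
  111101100101000100011101

Answer: 111101100101000100011101 (16142621)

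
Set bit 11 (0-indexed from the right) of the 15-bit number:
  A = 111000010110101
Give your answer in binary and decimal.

Mask = 1 << 11 = 000100000000000
Bit 11 of A is 0, so OR-ing with the mask flips it to 1.
  111000010110101
| 000100000000000
-----------------
  111100010110101

Answer: 111100010110101 (30901)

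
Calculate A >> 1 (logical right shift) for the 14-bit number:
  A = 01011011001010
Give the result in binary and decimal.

Logical shift right by 1: drop the bottom 1 bit(s), prepend 1 zero(s) on the left.
  01011011001010  ->  keep [0101101100101], discard [0], prepend 0
= 00101101100101

Answer: 00101101100101 (2917)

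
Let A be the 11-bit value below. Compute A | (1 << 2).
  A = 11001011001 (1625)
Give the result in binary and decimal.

Mask = 1 << 2 = 00000000100
Bit 2 of A is 0, so OR-ing with the mask flips it to 1.
  11001011001
| 00000000100
-------------
  11001011101

Answer: 11001011101 (1629)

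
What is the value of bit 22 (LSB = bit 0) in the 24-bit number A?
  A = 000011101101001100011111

Bit 22 is the 23rd from the right.
  000011101101001100011111
   ^
That bit is 0.

Answer: 0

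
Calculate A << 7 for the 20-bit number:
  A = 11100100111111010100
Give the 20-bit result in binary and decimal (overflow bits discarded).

Shift left by 7: drop the top 7 bit(s), append 7 zero(s) on the right.
  11100100111111010100  ->  discard [1110010], keep [0111111010100], append 0000000
= 01111110101000000000

Answer: 01111110101000000000 (518656)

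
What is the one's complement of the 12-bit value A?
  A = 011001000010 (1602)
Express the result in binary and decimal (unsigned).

Flip each bit (0->1, 1->0):
  011001000010
  100110111101

Answer: 100110111101 (2493)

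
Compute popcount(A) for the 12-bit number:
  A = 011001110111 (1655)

011001110111
1-bits at positions (from bit 0 = LSB): 0, 1, 2, 4, 5, 6, 9, 10
Count = 8

Answer: 8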